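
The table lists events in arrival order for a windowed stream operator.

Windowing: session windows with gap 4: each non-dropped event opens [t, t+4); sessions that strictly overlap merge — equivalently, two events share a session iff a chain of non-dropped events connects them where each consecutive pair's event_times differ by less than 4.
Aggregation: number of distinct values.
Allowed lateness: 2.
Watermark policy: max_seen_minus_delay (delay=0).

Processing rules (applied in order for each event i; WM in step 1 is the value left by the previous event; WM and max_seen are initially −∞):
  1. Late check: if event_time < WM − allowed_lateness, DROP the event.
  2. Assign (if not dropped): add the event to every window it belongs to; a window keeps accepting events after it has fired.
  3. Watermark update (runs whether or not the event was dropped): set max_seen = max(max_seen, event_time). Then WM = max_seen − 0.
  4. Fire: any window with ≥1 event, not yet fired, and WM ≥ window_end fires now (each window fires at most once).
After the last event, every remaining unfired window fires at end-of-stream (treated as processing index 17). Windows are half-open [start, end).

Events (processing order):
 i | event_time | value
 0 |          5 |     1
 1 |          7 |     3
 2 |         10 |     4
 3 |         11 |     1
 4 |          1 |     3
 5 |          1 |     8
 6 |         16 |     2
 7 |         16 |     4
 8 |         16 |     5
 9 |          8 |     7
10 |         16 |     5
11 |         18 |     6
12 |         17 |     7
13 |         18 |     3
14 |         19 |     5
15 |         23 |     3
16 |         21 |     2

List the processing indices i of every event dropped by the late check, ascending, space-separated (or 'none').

i=0 t=5 v=1: → [5,9); WM=5
i=1 t=7 v=3: → [5,11); WM=7
i=2 t=10 v=4: → [5,14); WM=10
i=3 t=11 v=1: → [5,15); WM=11
i=4 t=1 v=3: DROP (t<11-2); WM=11
i=5 t=1 v=8: DROP (t<11-2); WM=11
i=6 t=16 v=2: → [16,20); WM=16
i=7 t=16 v=4: → [16,20); WM=16
i=8 t=16 v=5: → [16,20); WM=16
i=9 t=8 v=7: DROP (t<16-2); WM=16
i=10 t=16 v=5: → [16,20); WM=16
i=11 t=18 v=6: → [16,22); WM=18
i=12 t=17 v=7: → [16,22); WM=18
i=13 t=18 v=3: → [16,22); WM=18
i=14 t=19 v=5: → [16,23); WM=19
i=15 t=23 v=3: → [23,27); WM=23
i=16 t=21 v=2: → [16,27); WM=23

4 5 9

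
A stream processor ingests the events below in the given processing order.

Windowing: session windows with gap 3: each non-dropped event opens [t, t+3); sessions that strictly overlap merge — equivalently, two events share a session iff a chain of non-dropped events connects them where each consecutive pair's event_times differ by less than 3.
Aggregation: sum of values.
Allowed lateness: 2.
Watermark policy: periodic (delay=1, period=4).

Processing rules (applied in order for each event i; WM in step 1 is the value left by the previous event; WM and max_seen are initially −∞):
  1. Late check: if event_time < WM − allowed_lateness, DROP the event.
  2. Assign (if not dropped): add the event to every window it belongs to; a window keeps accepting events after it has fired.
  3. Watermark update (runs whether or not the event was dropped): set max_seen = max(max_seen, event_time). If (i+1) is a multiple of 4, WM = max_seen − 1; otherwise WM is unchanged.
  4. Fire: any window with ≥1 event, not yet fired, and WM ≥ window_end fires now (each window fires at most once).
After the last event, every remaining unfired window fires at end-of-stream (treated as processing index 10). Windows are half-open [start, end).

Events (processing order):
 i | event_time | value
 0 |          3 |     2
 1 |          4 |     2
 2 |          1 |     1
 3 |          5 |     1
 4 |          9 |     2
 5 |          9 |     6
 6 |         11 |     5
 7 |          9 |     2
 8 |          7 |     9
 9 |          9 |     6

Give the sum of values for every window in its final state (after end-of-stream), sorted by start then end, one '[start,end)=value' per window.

[1,8)=6 [9,14)=21

i=0 t=3 v=2: → [3,6); WM=−∞
i=1 t=4 v=2: → [3,7); WM=−∞
i=2 t=1 v=1: → [1,7); WM=−∞
i=3 t=5 v=1: → [1,8); WM=4
i=4 t=9 v=2: → [9,12); WM=4
i=5 t=9 v=6: → [9,12); WM=4
i=6 t=11 v=5: → [9,14); WM=4
i=7 t=9 v=2: → [9,14); WM=10
i=8 t=7 v=9: DROP (t<10-2); WM=10
i=9 t=9 v=6: → [9,14); WM=10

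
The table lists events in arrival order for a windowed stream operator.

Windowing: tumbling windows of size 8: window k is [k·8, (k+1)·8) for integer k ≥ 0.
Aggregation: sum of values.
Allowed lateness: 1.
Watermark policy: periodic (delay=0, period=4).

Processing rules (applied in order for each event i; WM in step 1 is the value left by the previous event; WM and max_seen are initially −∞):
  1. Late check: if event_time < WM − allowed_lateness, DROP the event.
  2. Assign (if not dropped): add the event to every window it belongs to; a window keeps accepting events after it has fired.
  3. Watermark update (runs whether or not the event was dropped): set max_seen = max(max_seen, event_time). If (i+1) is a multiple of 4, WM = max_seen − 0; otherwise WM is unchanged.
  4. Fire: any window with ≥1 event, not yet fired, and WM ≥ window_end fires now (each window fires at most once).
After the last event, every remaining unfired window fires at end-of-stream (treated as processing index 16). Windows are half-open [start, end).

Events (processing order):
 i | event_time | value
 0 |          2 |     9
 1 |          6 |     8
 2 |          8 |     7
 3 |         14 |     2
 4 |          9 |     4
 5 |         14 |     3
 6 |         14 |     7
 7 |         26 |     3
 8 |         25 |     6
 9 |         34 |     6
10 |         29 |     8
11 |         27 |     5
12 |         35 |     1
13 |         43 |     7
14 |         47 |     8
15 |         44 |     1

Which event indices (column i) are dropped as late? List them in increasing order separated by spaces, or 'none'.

4

i=0 t=2 v=9: → [0,8); WM=−∞
i=1 t=6 v=8: → [0,8); WM=−∞
i=2 t=8 v=7: → [8,16); WM=−∞
i=3 t=14 v=2: → [8,16); WM=14; [0,8) fires=17
i=4 t=9 v=4: DROP (t<14-1); WM=14
i=5 t=14 v=3: → [8,16); WM=14
i=6 t=14 v=7: → [8,16); WM=14
i=7 t=26 v=3: → [24,32); WM=26; [8,16) fires=19
i=8 t=25 v=6: → [24,32); WM=26
i=9 t=34 v=6: → [32,40); WM=26
i=10 t=29 v=8: → [24,32); WM=26
i=11 t=27 v=5: → [24,32); WM=34; [24,32) fires=22
i=12 t=35 v=1: → [32,40); WM=34
i=13 t=43 v=7: → [40,48); WM=34
i=14 t=47 v=8: → [40,48); WM=34
i=15 t=44 v=1: → [40,48); WM=47; [32,40) fires=7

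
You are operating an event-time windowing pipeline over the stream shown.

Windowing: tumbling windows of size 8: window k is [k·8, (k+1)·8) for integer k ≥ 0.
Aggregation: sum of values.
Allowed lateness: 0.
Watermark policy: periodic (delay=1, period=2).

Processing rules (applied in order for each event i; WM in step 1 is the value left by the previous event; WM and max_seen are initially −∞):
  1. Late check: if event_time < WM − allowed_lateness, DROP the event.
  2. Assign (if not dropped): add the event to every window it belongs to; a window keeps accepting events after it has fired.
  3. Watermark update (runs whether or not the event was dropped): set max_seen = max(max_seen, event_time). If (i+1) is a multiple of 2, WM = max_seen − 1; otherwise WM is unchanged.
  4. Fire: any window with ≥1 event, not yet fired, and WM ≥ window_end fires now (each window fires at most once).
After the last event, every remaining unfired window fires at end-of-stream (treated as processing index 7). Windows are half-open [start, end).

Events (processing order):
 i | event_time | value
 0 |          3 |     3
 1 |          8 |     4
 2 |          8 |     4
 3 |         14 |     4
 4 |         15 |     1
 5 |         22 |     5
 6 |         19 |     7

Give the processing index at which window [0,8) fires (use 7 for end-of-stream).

3

i=0 t=3 v=3: → [0,8); WM=−∞
i=1 t=8 v=4: → [8,16); WM=7
i=2 t=8 v=4: → [8,16); WM=7
i=3 t=14 v=4: → [8,16); WM=13; [0,8) fires=3
i=4 t=15 v=1: → [8,16); WM=13
i=5 t=22 v=5: → [16,24); WM=21; [8,16) fires=13
i=6 t=19 v=7: DROP (t<21-0); WM=21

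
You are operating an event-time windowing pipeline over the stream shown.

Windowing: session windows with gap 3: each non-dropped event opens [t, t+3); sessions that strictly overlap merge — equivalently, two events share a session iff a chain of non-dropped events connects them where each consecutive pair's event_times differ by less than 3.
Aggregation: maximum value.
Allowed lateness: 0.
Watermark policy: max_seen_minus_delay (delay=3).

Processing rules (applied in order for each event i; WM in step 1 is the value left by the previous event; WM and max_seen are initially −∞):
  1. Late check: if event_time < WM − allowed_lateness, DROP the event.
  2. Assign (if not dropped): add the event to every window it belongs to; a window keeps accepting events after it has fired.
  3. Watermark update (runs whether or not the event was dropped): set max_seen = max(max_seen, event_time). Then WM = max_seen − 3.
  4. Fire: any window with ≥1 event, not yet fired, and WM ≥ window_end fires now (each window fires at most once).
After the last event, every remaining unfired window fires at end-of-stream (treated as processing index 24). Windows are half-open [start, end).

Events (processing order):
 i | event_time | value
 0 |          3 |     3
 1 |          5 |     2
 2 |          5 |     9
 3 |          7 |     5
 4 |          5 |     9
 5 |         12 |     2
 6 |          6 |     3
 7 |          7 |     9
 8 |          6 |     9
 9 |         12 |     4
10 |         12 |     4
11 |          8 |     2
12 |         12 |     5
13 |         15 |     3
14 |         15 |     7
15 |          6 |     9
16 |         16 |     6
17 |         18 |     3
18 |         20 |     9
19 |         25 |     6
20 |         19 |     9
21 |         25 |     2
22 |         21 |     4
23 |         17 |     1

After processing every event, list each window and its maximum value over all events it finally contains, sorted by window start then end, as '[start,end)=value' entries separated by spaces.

i=0 t=3 v=3: → [3,6); WM=0
i=1 t=5 v=2: → [3,8); WM=2
i=2 t=5 v=9: → [3,8); WM=2
i=3 t=7 v=5: → [3,10); WM=4
i=4 t=5 v=9: → [3,10); WM=4
i=5 t=12 v=2: → [12,15); WM=9
i=6 t=6 v=3: DROP (t<9-0); WM=9
i=7 t=7 v=9: DROP (t<9-0); WM=9
i=8 t=6 v=9: DROP (t<9-0); WM=9
i=9 t=12 v=4: → [12,15); WM=9
i=10 t=12 v=4: → [12,15); WM=9
i=11 t=8 v=2: DROP (t<9-0); WM=9
i=12 t=12 v=5: → [12,15); WM=9
i=13 t=15 v=3: → [15,18); WM=12
i=14 t=15 v=7: → [15,18); WM=12
i=15 t=6 v=9: DROP (t<12-0); WM=12
i=16 t=16 v=6: → [15,19); WM=13
i=17 t=18 v=3: → [15,21); WM=15
i=18 t=20 v=9: → [15,23); WM=17
i=19 t=25 v=6: → [25,28); WM=22
i=20 t=19 v=9: DROP (t<22-0); WM=22
i=21 t=25 v=2: → [25,28); WM=22
i=22 t=21 v=4: DROP (t<22-0); WM=22
i=23 t=17 v=1: DROP (t<22-0); WM=22

[3,10)=9 [12,15)=5 [15,23)=9 [25,28)=6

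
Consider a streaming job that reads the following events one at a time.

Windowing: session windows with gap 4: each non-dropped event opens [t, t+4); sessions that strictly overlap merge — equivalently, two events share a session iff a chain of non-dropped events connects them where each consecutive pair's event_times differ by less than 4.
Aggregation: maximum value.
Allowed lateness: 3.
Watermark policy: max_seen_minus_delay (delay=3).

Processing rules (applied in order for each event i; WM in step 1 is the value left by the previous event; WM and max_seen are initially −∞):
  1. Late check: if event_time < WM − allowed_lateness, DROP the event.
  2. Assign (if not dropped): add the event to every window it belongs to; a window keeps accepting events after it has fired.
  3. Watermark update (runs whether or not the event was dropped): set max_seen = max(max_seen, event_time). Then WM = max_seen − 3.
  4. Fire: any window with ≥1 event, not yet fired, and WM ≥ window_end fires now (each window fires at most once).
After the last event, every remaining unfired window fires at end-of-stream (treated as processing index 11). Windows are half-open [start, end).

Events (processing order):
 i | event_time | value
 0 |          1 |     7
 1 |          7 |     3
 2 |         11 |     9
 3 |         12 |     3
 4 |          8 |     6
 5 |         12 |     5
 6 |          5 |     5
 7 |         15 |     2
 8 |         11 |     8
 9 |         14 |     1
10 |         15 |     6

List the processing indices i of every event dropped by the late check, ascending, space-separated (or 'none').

6

i=0 t=1 v=7: → [1,5); WM=-2
i=1 t=7 v=3: → [7,11); WM=4
i=2 t=11 v=9: → [11,15); WM=8
i=3 t=12 v=3: → [11,16); WM=9
i=4 t=8 v=6: → [7,16); WM=9
i=5 t=12 v=5: → [7,16); WM=9
i=6 t=5 v=5: DROP (t<9-3); WM=9
i=7 t=15 v=2: → [7,19); WM=12
i=8 t=11 v=8: → [7,19); WM=12
i=9 t=14 v=1: → [7,19); WM=12
i=10 t=15 v=6: → [7,19); WM=12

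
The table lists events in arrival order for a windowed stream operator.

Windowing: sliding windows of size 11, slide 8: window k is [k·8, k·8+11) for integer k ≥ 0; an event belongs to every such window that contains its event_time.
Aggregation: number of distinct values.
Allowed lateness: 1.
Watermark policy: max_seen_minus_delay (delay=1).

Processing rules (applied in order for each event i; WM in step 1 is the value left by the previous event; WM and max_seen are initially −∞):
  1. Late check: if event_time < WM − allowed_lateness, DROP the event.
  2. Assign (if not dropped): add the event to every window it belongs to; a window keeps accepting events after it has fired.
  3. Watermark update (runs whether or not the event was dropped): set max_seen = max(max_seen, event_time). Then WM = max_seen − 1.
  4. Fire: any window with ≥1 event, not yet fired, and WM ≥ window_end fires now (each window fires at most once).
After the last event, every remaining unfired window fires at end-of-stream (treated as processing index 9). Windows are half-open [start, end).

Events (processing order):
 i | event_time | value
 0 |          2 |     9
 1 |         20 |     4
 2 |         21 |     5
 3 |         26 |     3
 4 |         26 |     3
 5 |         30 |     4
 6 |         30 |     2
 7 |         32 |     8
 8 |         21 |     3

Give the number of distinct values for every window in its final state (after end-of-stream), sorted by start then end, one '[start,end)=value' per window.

i=0 t=2 v=9: → [0,11); WM=1
i=1 t=20 v=4: → [16,27); WM=19; [0,11) fires=1
i=2 t=21 v=5: → [16,27); WM=20
i=3 t=26 v=3: → [24,35),[16,27); WM=25
i=4 t=26 v=3: → [24,35),[16,27); WM=25
i=5 t=30 v=4: → [24,35); WM=29; [16,27) fires=3
i=6 t=30 v=2: → [24,35); WM=29
i=7 t=32 v=8: → [32,43),[24,35); WM=31
i=8 t=21 v=3: DROP (t<31-1); WM=31

[0,11)=1 [16,27)=3 [24,35)=4 [32,43)=1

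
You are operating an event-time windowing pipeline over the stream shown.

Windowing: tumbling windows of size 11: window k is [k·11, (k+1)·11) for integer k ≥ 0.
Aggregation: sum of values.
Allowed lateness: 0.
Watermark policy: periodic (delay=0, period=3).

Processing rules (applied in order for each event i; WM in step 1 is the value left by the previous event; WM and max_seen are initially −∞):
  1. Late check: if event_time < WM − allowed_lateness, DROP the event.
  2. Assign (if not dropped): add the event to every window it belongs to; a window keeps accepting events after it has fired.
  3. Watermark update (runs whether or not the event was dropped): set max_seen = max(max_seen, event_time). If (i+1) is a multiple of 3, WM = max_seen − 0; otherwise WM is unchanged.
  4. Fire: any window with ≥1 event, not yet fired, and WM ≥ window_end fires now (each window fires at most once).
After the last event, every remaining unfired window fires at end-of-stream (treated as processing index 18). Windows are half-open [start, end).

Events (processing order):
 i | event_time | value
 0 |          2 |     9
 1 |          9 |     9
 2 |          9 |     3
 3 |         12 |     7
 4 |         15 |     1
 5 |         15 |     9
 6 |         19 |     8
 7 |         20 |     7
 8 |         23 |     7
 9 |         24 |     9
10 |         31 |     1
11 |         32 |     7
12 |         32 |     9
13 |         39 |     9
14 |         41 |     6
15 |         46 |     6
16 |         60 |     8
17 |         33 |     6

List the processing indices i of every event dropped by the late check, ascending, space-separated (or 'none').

i=0 t=2 v=9: → [0,11); WM=−∞
i=1 t=9 v=9: → [0,11); WM=−∞
i=2 t=9 v=3: → [0,11); WM=9
i=3 t=12 v=7: → [11,22); WM=9
i=4 t=15 v=1: → [11,22); WM=9
i=5 t=15 v=9: → [11,22); WM=15; [0,11) fires=21
i=6 t=19 v=8: → [11,22); WM=15
i=7 t=20 v=7: → [11,22); WM=15
i=8 t=23 v=7: → [22,33); WM=23; [11,22) fires=32
i=9 t=24 v=9: → [22,33); WM=23
i=10 t=31 v=1: → [22,33); WM=23
i=11 t=32 v=7: → [22,33); WM=32
i=12 t=32 v=9: → [22,33); WM=32
i=13 t=39 v=9: → [33,44); WM=32
i=14 t=41 v=6: → [33,44); WM=41; [22,33) fires=33
i=15 t=46 v=6: → [44,55); WM=41
i=16 t=60 v=8: → [55,66); WM=41
i=17 t=33 v=6: DROP (t<41-0); WM=60; [33,44) fires=15 [44,55) fires=6

17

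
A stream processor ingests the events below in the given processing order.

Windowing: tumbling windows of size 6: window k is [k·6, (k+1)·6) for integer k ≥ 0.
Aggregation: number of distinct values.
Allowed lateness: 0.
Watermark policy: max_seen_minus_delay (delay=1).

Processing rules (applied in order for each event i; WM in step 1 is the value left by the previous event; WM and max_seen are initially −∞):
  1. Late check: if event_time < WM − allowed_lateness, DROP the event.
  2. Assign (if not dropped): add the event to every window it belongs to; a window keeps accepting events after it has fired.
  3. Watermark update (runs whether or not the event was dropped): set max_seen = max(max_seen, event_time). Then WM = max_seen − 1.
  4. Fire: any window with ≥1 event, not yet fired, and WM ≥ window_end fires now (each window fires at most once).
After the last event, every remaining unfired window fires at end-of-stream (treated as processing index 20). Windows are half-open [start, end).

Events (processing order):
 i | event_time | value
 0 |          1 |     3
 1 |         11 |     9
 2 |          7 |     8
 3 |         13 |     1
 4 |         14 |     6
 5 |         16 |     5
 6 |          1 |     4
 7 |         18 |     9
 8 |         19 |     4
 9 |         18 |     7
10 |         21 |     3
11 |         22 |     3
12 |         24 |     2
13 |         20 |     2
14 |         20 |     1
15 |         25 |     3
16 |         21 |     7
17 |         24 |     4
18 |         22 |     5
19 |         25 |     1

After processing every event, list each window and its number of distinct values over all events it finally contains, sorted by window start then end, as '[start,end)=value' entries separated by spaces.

[0,6)=1 [6,12)=1 [12,18)=3 [18,24)=4 [24,30)=4

i=0 t=1 v=3: → [0,6); WM=0
i=1 t=11 v=9: → [6,12); WM=10; [0,6) fires=1
i=2 t=7 v=8: DROP (t<10-0); WM=10
i=3 t=13 v=1: → [12,18); WM=12; [6,12) fires=1
i=4 t=14 v=6: → [12,18); WM=13
i=5 t=16 v=5: → [12,18); WM=15
i=6 t=1 v=4: DROP (t<15-0); WM=15
i=7 t=18 v=9: → [18,24); WM=17
i=8 t=19 v=4: → [18,24); WM=18; [12,18) fires=3
i=9 t=18 v=7: → [18,24); WM=18
i=10 t=21 v=3: → [18,24); WM=20
i=11 t=22 v=3: → [18,24); WM=21
i=12 t=24 v=2: → [24,30); WM=23
i=13 t=20 v=2: DROP (t<23-0); WM=23
i=14 t=20 v=1: DROP (t<23-0); WM=23
i=15 t=25 v=3: → [24,30); WM=24; [18,24) fires=4
i=16 t=21 v=7: DROP (t<24-0); WM=24
i=17 t=24 v=4: → [24,30); WM=24
i=18 t=22 v=5: DROP (t<24-0); WM=24
i=19 t=25 v=1: → [24,30); WM=24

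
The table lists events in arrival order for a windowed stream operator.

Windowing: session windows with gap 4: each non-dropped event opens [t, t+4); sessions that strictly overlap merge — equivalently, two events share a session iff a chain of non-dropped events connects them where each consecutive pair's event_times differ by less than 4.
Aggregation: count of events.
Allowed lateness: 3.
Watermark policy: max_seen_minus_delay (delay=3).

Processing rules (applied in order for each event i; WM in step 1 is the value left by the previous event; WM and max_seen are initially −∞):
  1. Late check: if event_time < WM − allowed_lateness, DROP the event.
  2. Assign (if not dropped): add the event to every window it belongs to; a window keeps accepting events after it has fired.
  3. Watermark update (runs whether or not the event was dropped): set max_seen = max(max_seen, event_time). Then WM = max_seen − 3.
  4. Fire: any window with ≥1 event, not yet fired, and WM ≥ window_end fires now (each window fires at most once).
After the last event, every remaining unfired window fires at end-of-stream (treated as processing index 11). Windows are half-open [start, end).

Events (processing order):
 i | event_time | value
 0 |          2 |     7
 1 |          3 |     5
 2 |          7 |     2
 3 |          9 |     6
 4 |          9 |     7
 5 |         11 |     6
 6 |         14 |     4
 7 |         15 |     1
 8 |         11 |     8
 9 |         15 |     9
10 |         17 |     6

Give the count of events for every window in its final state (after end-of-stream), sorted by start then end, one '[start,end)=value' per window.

i=0 t=2 v=7: → [2,6); WM=-1
i=1 t=3 v=5: → [2,7); WM=0
i=2 t=7 v=2: → [7,11); WM=4
i=3 t=9 v=6: → [7,13); WM=6
i=4 t=9 v=7: → [7,13); WM=6
i=5 t=11 v=6: → [7,15); WM=8
i=6 t=14 v=4: → [7,18); WM=11
i=7 t=15 v=1: → [7,19); WM=12
i=8 t=11 v=8: → [7,19); WM=12
i=9 t=15 v=9: → [7,19); WM=12
i=10 t=17 v=6: → [7,21); WM=14

[2,7)=2 [7,21)=9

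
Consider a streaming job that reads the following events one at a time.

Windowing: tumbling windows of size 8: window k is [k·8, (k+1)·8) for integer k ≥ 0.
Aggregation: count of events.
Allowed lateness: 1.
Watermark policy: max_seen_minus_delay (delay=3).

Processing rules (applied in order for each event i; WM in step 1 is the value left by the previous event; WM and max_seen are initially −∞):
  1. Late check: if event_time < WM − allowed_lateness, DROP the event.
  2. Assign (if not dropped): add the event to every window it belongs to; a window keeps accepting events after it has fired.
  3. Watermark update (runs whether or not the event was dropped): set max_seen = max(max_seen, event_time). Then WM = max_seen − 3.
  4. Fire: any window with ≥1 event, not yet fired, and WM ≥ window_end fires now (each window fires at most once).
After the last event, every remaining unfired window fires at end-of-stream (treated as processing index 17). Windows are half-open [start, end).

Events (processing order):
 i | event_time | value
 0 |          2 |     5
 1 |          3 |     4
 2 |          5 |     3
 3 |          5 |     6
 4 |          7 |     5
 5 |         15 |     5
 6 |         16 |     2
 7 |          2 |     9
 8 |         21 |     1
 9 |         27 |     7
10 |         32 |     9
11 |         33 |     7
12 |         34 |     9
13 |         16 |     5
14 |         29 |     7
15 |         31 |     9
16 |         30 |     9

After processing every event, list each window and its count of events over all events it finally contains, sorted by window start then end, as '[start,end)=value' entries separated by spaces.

i=0 t=2 v=5: → [0,8); WM=-1
i=1 t=3 v=4: → [0,8); WM=0
i=2 t=5 v=3: → [0,8); WM=2
i=3 t=5 v=6: → [0,8); WM=2
i=4 t=7 v=5: → [0,8); WM=4
i=5 t=15 v=5: → [8,16); WM=12; [0,8) fires=5
i=6 t=16 v=2: → [16,24); WM=13
i=7 t=2 v=9: DROP (t<13-1); WM=13
i=8 t=21 v=1: → [16,24); WM=18; [8,16) fires=1
i=9 t=27 v=7: → [24,32); WM=24; [16,24) fires=2
i=10 t=32 v=9: → [32,40); WM=29
i=11 t=33 v=7: → [32,40); WM=30
i=12 t=34 v=9: → [32,40); WM=31
i=13 t=16 v=5: DROP (t<31-1); WM=31
i=14 t=29 v=7: DROP (t<31-1); WM=31
i=15 t=31 v=9: → [24,32); WM=31
i=16 t=30 v=9: → [24,32); WM=31

[0,8)=5 [8,16)=1 [16,24)=2 [24,32)=3 [32,40)=3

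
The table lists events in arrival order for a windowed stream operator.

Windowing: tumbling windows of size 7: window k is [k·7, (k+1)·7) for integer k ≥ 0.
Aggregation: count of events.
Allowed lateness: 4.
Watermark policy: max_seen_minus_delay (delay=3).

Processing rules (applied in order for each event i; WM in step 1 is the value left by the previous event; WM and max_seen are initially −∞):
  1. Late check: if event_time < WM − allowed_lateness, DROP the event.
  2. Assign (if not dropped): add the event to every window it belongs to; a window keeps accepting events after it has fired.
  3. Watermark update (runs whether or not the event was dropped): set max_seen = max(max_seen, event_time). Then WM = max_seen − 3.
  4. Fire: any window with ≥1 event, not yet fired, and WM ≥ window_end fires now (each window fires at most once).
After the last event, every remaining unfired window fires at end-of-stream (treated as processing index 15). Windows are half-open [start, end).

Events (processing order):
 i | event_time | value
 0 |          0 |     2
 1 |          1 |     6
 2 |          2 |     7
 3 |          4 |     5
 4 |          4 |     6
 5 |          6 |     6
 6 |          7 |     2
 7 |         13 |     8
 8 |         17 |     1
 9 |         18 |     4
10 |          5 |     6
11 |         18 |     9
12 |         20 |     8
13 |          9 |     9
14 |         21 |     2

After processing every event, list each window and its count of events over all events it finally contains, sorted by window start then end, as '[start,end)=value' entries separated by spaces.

[0,7)=6 [7,14)=2 [14,21)=4 [21,28)=1

i=0 t=0 v=2: → [0,7); WM=-3
i=1 t=1 v=6: → [0,7); WM=-2
i=2 t=2 v=7: → [0,7); WM=-1
i=3 t=4 v=5: → [0,7); WM=1
i=4 t=4 v=6: → [0,7); WM=1
i=5 t=6 v=6: → [0,7); WM=3
i=6 t=7 v=2: → [7,14); WM=4
i=7 t=13 v=8: → [7,14); WM=10; [0,7) fires=6
i=8 t=17 v=1: → [14,21); WM=14; [7,14) fires=2
i=9 t=18 v=4: → [14,21); WM=15
i=10 t=5 v=6: DROP (t<15-4); WM=15
i=11 t=18 v=9: → [14,21); WM=15
i=12 t=20 v=8: → [14,21); WM=17
i=13 t=9 v=9: DROP (t<17-4); WM=17
i=14 t=21 v=2: → [21,28); WM=18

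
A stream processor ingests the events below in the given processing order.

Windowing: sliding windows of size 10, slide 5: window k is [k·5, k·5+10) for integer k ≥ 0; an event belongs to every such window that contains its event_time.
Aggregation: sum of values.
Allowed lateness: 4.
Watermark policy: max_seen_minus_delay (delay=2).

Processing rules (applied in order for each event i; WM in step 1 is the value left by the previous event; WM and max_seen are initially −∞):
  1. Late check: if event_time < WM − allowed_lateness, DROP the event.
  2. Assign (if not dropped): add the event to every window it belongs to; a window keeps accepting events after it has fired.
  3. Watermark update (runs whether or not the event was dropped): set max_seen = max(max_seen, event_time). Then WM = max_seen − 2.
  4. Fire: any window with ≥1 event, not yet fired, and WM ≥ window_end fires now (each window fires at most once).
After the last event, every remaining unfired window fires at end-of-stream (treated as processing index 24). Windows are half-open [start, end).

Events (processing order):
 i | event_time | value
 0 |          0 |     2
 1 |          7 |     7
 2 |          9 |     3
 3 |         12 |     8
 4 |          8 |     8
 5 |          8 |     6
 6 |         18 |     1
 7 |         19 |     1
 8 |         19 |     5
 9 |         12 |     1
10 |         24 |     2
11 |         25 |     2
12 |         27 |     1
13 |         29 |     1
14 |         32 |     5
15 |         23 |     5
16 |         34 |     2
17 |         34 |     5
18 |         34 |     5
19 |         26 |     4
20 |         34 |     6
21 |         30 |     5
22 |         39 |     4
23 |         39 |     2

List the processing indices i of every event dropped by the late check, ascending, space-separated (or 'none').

i=0 t=0 v=2: → [0,10); WM=-2
i=1 t=7 v=7: → [5,15),[0,10); WM=5
i=2 t=9 v=3: → [5,15),[0,10); WM=7
i=3 t=12 v=8: → [10,20),[5,15); WM=10; [0,10) fires=12
i=4 t=8 v=8: → [5,15),[0,10); WM=10
i=5 t=8 v=6: → [5,15),[0,10); WM=10
i=6 t=18 v=1: → [15,25),[10,20); WM=16; [5,15) fires=32
i=7 t=19 v=1: → [15,25),[10,20); WM=17
i=8 t=19 v=5: → [15,25),[10,20); WM=17
i=9 t=12 v=1: DROP (t<17-4); WM=17
i=10 t=24 v=2: → [20,30),[15,25); WM=22; [10,20) fires=15
i=11 t=25 v=2: → [25,35),[20,30); WM=23
i=12 t=27 v=1: → [25,35),[20,30); WM=25; [15,25) fires=9
i=13 t=29 v=1: → [25,35),[20,30); WM=27
i=14 t=32 v=5: → [30,40),[25,35); WM=30; [20,30) fires=6
i=15 t=23 v=5: DROP (t<30-4); WM=30
i=16 t=34 v=2: → [30,40),[25,35); WM=32
i=17 t=34 v=5: → [30,40),[25,35); WM=32
i=18 t=34 v=5: → [30,40),[25,35); WM=32
i=19 t=26 v=4: DROP (t<32-4); WM=32
i=20 t=34 v=6: → [30,40),[25,35); WM=32
i=21 t=30 v=5: → [30,40),[25,35); WM=32
i=22 t=39 v=4: → [35,45),[30,40); WM=37; [25,35) fires=32
i=23 t=39 v=2: → [35,45),[30,40); WM=37

9 15 19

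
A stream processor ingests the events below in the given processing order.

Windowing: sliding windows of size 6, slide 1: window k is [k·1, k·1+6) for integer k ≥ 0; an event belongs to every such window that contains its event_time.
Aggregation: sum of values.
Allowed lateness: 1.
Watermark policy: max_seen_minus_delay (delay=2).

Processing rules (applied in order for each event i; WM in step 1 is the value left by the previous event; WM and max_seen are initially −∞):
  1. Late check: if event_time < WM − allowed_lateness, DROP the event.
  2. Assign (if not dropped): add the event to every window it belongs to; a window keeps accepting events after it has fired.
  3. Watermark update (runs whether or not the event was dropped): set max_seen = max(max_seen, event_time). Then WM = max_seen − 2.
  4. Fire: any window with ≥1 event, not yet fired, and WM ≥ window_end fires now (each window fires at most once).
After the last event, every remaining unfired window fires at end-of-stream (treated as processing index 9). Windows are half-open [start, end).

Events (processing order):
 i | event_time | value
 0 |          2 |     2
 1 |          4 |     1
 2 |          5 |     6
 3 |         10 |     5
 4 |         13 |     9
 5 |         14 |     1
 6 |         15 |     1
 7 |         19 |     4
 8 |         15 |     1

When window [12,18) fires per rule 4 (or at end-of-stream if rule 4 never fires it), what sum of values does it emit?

i=0 t=2 v=2: → [2,8),[1,7),[0,6); WM=0
i=1 t=4 v=1: → [4,10),[3,9),[2,8),[1,7),[0,6); WM=2
i=2 t=5 v=6: → [5,11),[4,10),[3,9),[2,8),[1,7),[0,6); WM=3
i=3 t=10 v=5: → [10,16),[9,15),[8,14),[7,13),[6,12),[5,11); WM=8; [0,6) fires=9 [1,7) fires=9 [2,8) fires=9
i=4 t=13 v=9: → [13,19),[12,18),[11,17),[10,16),[9,15),[8,14); WM=11; [3,9) fires=7 [4,10) fires=7 [5,11) fires=11
i=5 t=14 v=1: → [14,20),[13,19),[12,18),[11,17),[10,16),[9,15); WM=12; [6,12) fires=5
i=6 t=15 v=1: → [15,21),[14,20),[13,19),[12,18),[11,17),[10,16); WM=13; [7,13) fires=5
i=7 t=19 v=4: → [19,25),[18,24),[17,23),[16,22),[15,21),[14,20); WM=17; [8,14) fires=14 [9,15) fires=15 [10,16) fires=16 [11,17) fires=11
i=8 t=15 v=1: DROP (t<17-1); WM=17

11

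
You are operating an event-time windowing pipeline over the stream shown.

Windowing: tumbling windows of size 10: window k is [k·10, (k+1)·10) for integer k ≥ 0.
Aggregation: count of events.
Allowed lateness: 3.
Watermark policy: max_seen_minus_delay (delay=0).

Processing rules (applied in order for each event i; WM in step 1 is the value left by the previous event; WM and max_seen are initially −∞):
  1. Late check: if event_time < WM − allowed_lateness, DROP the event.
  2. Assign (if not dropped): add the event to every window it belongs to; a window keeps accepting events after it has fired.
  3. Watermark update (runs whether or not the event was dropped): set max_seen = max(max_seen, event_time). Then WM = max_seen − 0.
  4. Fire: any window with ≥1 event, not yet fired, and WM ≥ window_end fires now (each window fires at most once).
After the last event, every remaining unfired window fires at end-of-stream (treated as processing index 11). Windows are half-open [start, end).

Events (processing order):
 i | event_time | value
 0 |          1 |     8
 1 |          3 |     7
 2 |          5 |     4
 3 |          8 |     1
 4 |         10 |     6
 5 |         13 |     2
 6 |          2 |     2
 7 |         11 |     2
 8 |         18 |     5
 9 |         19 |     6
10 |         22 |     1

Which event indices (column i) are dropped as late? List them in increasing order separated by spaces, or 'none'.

i=0 t=1 v=8: → [0,10); WM=1
i=1 t=3 v=7: → [0,10); WM=3
i=2 t=5 v=4: → [0,10); WM=5
i=3 t=8 v=1: → [0,10); WM=8
i=4 t=10 v=6: → [10,20); WM=10; [0,10) fires=4
i=5 t=13 v=2: → [10,20); WM=13
i=6 t=2 v=2: DROP (t<13-3); WM=13
i=7 t=11 v=2: → [10,20); WM=13
i=8 t=18 v=5: → [10,20); WM=18
i=9 t=19 v=6: → [10,20); WM=19
i=10 t=22 v=1: → [20,30); WM=22; [10,20) fires=5

6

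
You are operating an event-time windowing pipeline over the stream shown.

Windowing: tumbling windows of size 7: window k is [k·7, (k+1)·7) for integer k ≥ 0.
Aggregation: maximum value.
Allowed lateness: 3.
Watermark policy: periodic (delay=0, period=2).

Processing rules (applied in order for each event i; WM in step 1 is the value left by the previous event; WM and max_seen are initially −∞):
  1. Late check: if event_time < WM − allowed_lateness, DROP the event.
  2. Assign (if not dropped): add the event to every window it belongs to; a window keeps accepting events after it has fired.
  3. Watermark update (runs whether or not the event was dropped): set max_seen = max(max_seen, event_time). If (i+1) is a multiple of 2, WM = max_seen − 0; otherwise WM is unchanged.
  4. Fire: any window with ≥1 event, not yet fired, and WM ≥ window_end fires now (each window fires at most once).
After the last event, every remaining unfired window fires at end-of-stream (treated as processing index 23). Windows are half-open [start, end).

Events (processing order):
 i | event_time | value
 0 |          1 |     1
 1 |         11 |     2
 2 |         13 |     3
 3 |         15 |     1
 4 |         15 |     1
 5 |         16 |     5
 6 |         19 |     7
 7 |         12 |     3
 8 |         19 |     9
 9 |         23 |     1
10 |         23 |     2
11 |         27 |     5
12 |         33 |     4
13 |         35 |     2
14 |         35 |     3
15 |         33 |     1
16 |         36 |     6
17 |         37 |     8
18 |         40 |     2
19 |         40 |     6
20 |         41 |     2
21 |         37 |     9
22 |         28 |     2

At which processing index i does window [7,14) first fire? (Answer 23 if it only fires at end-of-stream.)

i=0 t=1 v=1: → [0,7); WM=−∞
i=1 t=11 v=2: → [7,14); WM=11; [0,7) fires=1
i=2 t=13 v=3: → [7,14); WM=11
i=3 t=15 v=1: → [14,21); WM=15; [7,14) fires=3
i=4 t=15 v=1: → [14,21); WM=15
i=5 t=16 v=5: → [14,21); WM=16
i=6 t=19 v=7: → [14,21); WM=16
i=7 t=12 v=3: DROP (t<16-3); WM=19
i=8 t=19 v=9: → [14,21); WM=19
i=9 t=23 v=1: → [21,28); WM=23; [14,21) fires=9
i=10 t=23 v=2: → [21,28); WM=23
i=11 t=27 v=5: → [21,28); WM=27
i=12 t=33 v=4: → [28,35); WM=27
i=13 t=35 v=2: → [35,42); WM=35; [21,28) fires=5 [28,35) fires=4
i=14 t=35 v=3: → [35,42); WM=35
i=15 t=33 v=1: → [28,35); WM=35
i=16 t=36 v=6: → [35,42); WM=35
i=17 t=37 v=8: → [35,42); WM=37
i=18 t=40 v=2: → [35,42); WM=37
i=19 t=40 v=6: → [35,42); WM=40
i=20 t=41 v=2: → [35,42); WM=40
i=21 t=37 v=9: → [35,42); WM=41
i=22 t=28 v=2: DROP (t<41-3); WM=41

3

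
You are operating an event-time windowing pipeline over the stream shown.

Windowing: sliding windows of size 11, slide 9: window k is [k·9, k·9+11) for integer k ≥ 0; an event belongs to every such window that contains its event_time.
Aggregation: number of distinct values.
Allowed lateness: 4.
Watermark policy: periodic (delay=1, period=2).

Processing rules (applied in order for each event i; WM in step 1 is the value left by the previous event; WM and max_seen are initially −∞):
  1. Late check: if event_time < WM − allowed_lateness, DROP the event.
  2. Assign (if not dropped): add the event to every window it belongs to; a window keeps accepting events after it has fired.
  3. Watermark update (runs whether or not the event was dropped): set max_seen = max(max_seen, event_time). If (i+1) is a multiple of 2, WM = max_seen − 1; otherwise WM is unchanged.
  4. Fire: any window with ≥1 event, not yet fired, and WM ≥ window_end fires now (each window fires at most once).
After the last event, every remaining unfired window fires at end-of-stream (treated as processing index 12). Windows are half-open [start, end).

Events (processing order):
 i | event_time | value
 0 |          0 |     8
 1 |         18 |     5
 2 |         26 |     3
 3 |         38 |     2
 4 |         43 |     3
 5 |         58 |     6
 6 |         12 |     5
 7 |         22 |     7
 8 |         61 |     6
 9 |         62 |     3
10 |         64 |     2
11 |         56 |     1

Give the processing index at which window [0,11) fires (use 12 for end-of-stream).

i=0 t=0 v=8: → [0,11); WM=−∞
i=1 t=18 v=5: → [18,29),[9,20); WM=17; [0,11) fires=1
i=2 t=26 v=3: → [18,29); WM=17
i=3 t=38 v=2: → [36,47); WM=37; [9,20) fires=1 [18,29) fires=2
i=4 t=43 v=3: → [36,47); WM=37
i=5 t=58 v=6: → [54,65); WM=57; [36,47) fires=2
i=6 t=12 v=5: DROP (t<57-4); WM=57
i=7 t=22 v=7: DROP (t<57-4); WM=57
i=8 t=61 v=6: → [54,65); WM=57
i=9 t=62 v=3: → [54,65); WM=61
i=10 t=64 v=2: → [63,74),[54,65); WM=61
i=11 t=56 v=1: DROP (t<61-4); WM=63

1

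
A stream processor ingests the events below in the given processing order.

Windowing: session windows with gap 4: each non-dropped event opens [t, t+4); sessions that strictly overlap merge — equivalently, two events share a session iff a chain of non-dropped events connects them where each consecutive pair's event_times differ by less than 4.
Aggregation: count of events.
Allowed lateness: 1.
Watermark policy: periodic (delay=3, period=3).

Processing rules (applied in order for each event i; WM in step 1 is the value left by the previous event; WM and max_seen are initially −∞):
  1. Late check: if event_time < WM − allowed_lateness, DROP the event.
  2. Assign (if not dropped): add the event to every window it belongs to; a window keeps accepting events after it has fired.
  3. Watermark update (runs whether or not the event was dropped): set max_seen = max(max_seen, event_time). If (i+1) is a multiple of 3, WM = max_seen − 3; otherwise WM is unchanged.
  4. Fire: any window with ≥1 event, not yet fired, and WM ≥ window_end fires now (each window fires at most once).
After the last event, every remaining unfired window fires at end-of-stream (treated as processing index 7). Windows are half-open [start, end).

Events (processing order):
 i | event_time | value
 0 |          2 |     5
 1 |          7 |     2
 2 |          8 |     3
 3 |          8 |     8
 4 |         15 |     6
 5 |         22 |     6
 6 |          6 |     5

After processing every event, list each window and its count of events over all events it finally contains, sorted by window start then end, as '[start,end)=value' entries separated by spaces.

i=0 t=2 v=5: → [2,6); WM=−∞
i=1 t=7 v=2: → [7,11); WM=−∞
i=2 t=8 v=3: → [7,12); WM=5
i=3 t=8 v=8: → [7,12); WM=5
i=4 t=15 v=6: → [15,19); WM=5
i=5 t=22 v=6: → [22,26); WM=19
i=6 t=6 v=5: DROP (t<19-1); WM=19

[2,6)=1 [7,12)=3 [15,19)=1 [22,26)=1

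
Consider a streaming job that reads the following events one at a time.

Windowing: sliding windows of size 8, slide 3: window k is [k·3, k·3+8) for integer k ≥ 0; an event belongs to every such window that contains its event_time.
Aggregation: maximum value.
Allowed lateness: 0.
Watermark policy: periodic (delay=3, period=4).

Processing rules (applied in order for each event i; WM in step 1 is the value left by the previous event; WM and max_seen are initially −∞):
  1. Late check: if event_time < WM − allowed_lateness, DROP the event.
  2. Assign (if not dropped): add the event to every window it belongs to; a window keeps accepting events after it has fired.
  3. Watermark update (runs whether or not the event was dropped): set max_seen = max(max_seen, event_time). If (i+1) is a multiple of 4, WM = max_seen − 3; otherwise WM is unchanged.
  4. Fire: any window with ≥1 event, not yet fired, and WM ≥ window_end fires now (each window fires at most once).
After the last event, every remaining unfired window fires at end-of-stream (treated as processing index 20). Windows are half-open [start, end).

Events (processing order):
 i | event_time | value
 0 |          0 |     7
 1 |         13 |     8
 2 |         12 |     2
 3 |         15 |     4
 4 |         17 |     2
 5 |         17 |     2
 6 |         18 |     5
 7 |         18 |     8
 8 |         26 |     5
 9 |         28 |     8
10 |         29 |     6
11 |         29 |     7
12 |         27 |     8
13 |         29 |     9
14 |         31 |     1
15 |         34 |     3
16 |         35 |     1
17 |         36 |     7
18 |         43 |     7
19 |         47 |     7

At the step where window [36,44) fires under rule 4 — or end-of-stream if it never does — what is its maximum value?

i=0 t=0 v=7: → [0,8); WM=−∞
i=1 t=13 v=8: → [12,20),[9,17),[6,14); WM=−∞
i=2 t=12 v=2: → [12,20),[9,17),[6,14); WM=−∞
i=3 t=15 v=4: → [15,23),[12,20),[9,17); WM=12; [0,8) fires=7
i=4 t=17 v=2: → [15,23),[12,20); WM=12
i=5 t=17 v=2: → [15,23),[12,20); WM=12
i=6 t=18 v=5: → [18,26),[15,23),[12,20); WM=12
i=7 t=18 v=8: → [18,26),[15,23),[12,20); WM=15; [6,14) fires=8
i=8 t=26 v=5: → [24,32),[21,29); WM=15
i=9 t=28 v=8: → [27,35),[24,32),[21,29); WM=15
i=10 t=29 v=6: → [27,35),[24,32); WM=15
i=11 t=29 v=7: → [27,35),[24,32); WM=26; [9,17) fires=8 [12,20) fires=8 [15,23) fires=8 [18,26) fires=8
i=12 t=27 v=8: → [27,35),[24,32),[21,29); WM=26
i=13 t=29 v=9: → [27,35),[24,32); WM=26
i=14 t=31 v=1: → [30,38),[27,35),[24,32); WM=26
i=15 t=34 v=3: → [33,41),[30,38),[27,35); WM=31; [21,29) fires=8
i=16 t=35 v=1: → [33,41),[30,38); WM=31
i=17 t=36 v=7: → [36,44),[33,41),[30,38); WM=31
i=18 t=43 v=7: → [42,50),[39,47),[36,44); WM=31
i=19 t=47 v=7: → [45,53),[42,50); WM=44; [24,32) fires=9 [27,35) fires=9 [30,38) fires=7 [33,41) fires=7 [36,44) fires=7

7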